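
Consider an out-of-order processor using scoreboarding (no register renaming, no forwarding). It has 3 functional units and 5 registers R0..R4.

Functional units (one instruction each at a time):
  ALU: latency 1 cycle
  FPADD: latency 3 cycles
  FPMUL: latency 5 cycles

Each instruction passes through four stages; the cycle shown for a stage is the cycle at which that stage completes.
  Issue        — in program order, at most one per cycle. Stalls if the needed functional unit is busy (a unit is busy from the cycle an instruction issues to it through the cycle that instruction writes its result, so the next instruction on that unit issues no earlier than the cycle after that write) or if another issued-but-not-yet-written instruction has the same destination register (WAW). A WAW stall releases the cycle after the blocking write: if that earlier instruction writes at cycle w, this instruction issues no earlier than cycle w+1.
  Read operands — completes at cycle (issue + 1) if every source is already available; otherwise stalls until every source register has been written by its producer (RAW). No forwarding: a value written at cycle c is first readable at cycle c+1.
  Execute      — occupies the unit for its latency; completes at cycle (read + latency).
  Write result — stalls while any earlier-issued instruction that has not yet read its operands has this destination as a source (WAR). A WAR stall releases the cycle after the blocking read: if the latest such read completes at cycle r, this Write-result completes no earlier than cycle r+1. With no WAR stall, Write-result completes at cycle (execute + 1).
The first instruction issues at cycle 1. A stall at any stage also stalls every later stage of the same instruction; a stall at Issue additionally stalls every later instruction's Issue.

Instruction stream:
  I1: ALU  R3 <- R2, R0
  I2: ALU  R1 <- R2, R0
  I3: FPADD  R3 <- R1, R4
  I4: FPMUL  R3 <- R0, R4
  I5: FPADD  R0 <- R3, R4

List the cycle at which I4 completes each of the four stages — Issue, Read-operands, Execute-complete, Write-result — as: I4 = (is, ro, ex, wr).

I4 = (14, 15, 20, 21)

[1] I1 dispatched to ALU
[2] I1 operands ready
[3] I1 complete
[4] R3←I1
[5] I2 dispatched to ALU
[6] I2 operands ready; I3 dispatched to FPADD
[7] I2 complete
[8] R1←I2
[9] I3 operands ready
[12] I3 complete
[13] R3←I3
[14] I4 dispatched to FPMUL
[15] I4 operands ready; I5 dispatched to FPADD
[20] I4 complete
[21] R3←I4
[22] I5 operands ready
[25] I5 complete
[26] R0←I5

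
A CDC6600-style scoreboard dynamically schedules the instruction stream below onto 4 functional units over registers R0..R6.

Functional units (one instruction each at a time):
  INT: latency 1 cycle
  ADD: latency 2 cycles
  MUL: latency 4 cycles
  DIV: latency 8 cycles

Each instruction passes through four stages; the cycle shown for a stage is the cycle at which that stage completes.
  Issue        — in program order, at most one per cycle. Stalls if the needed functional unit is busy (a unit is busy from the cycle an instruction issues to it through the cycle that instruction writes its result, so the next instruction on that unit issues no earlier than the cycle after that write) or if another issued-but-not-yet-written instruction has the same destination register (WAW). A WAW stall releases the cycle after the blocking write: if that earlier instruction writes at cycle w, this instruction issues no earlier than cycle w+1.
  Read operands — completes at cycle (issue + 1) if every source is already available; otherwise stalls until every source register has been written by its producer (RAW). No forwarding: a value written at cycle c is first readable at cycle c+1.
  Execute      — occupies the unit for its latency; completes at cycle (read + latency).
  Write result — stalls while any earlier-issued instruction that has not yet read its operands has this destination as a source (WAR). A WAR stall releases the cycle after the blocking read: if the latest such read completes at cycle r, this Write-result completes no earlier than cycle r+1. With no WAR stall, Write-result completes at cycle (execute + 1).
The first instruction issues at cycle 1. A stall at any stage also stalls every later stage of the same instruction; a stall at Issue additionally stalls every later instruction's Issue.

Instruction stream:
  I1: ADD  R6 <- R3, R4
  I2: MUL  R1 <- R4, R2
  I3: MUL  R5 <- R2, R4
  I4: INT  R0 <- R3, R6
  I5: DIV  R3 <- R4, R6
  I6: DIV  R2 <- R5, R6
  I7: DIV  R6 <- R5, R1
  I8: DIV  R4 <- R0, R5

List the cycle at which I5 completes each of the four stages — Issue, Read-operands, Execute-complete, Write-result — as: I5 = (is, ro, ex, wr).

I5 = (11, 12, 20, 21)

[I1] 1/2/4/5
[I2] 2/3/7/8
[I3] 9/10/14/15  (struct: MUL busy until I2 writes@8)
[I4] 10/11/12/13
[I5] 11/12/20/21
[I6] 22/23/31/32  (struct: DIV busy until I5 writes@21)
[I7] 33/34/42/43  (struct: DIV busy until I6 writes@32)
[I8] 44/45/53/54  (struct: DIV busy until I7 writes@43)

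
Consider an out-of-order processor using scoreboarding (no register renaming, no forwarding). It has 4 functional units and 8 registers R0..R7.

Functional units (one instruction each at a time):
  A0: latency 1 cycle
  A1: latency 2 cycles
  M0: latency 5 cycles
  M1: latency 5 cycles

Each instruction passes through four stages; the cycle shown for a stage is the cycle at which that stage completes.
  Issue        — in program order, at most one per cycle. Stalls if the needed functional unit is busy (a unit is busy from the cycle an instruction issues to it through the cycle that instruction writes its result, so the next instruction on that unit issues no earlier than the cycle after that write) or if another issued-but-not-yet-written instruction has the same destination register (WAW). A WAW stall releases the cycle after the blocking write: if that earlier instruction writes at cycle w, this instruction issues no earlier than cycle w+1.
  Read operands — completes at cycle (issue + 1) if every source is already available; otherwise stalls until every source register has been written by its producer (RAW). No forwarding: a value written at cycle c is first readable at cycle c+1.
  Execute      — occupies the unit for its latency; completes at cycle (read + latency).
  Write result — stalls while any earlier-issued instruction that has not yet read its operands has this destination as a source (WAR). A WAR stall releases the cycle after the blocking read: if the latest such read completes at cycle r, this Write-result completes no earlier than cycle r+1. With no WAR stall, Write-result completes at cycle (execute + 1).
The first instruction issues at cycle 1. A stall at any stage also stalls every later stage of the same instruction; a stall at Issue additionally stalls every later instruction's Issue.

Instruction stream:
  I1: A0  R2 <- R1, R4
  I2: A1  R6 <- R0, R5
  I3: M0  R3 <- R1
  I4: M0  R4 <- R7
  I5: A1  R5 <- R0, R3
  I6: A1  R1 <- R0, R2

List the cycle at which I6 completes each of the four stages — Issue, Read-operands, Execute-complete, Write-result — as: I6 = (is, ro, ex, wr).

t=1  issue I1 (A0)
t=2  I1 read-ops | issue I2 (A1)
t=3  I1 finished on A0 | I2 read-ops | issue I3 (M0)
t=4  I1→R2 | I3 read-ops
t=5  I2 finished on A1
t=6  I2→R6
t=9  I3 finished on M0
t=10  I3→R3
t=11  issue I4 (M0)
t=12  I4 read-ops | issue I5 (A1)
t=13  I5 read-ops
t=15  I5 finished on A1
t=16  I5→R5
t=17  I4 finished on M0 | issue I6 (A1)
t=18  I4→R4 | I6 read-ops
t=20  I6 finished on A1
t=21  I6→R1

I6 = (17, 18, 20, 21)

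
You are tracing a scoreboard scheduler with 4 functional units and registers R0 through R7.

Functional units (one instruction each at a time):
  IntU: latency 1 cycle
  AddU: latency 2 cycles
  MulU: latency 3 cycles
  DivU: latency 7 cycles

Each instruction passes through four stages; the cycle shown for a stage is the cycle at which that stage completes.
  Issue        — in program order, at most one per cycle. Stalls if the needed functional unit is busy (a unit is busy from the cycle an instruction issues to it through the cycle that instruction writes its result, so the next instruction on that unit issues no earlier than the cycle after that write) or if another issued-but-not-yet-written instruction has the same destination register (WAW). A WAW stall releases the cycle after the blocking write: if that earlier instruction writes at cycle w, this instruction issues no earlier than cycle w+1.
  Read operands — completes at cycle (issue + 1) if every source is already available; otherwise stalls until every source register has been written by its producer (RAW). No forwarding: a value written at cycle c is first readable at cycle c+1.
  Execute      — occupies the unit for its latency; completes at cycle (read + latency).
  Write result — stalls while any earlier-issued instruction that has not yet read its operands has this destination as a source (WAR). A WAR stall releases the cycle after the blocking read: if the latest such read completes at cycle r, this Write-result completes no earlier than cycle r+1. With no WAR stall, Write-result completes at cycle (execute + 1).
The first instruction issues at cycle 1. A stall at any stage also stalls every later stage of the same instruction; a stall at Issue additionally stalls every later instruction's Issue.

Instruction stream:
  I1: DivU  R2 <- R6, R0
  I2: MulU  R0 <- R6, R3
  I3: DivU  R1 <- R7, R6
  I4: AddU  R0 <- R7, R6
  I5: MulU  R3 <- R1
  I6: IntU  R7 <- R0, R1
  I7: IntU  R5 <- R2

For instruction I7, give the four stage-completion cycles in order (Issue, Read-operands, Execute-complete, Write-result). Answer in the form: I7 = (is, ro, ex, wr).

t=1  I1 dispatched to DivU
t=2  I1 operands ready | I2 dispatched to MulU
t=3  I2 operands ready
t=6  I2 complete
t=7  R0←I2
t=9  I1 complete
t=10  R2←I1
t=11  I3 dispatched to DivU
t=12  I3 operands ready | I4 dispatched to AddU
t=13  I4 operands ready | I5 dispatched to MulU
t=14  I6 dispatched to IntU
t=15  I4 complete
t=16  R0←I4
t=19  I3 complete
t=20  R1←I3
t=21  I5 operands ready | I6 operands ready
t=22  I6 complete
t=23  R7←I6
t=24  I5 complete | I7 dispatched to IntU
t=25  R3←I5 | I7 operands ready
t=26  I7 complete
t=27  R5←I7

I7 = (24, 25, 26, 27)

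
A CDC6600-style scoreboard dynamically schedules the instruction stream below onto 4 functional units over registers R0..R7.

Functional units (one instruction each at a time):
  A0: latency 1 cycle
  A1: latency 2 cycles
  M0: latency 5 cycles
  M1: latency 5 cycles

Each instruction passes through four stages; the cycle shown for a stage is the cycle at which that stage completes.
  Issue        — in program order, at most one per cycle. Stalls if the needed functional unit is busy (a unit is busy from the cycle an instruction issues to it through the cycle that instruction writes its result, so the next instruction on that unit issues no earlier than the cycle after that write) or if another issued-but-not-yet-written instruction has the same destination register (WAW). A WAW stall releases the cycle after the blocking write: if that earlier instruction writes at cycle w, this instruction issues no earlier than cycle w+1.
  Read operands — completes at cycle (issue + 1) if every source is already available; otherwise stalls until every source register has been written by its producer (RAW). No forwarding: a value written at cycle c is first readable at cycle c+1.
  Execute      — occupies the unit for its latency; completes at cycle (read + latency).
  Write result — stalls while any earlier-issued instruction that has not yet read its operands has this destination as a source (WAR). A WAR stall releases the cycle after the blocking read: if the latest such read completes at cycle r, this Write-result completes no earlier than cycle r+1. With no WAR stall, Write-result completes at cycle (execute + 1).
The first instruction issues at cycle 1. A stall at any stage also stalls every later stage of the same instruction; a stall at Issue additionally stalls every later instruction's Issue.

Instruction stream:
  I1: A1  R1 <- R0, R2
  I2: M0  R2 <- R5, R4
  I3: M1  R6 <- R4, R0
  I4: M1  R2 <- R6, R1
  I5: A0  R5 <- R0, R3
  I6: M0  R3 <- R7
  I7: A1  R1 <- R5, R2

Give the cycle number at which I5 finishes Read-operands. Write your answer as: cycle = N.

[I1] 1/2/4/5
[I2] 2/3/8/9
[I3] 3/4/9/10
[I4] 11/12/17/18  (struct: M1 busy until I3 writes@10)
[I5] 12/13/14/15
[I6] 13/14/19/20
[I7] 14/19/21/22  (RAW R2: wait I4 write@18)

cycle = 13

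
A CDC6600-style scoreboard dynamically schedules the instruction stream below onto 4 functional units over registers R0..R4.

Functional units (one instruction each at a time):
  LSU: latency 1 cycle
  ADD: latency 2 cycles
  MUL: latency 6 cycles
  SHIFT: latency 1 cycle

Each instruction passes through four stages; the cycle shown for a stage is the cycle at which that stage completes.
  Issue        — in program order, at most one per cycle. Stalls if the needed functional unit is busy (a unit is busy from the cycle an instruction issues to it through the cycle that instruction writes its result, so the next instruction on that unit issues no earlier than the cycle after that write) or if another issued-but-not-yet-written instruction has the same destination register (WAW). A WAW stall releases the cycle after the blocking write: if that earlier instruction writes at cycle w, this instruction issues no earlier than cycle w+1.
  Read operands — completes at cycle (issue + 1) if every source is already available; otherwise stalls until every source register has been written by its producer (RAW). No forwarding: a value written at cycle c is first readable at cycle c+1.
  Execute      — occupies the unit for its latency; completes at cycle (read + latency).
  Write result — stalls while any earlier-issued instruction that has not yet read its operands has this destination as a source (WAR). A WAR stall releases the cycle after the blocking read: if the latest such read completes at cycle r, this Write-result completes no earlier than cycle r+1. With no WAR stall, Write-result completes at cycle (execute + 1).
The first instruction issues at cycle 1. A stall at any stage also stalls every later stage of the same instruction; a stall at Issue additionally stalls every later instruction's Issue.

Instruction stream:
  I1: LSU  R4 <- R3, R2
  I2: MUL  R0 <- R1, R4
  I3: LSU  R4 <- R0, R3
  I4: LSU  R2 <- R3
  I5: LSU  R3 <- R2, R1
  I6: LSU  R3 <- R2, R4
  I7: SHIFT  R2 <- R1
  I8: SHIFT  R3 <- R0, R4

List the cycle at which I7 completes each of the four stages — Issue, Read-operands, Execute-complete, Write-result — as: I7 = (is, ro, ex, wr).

I1 -> (1, 2, 3, 4)
I2 -> (2, 5, 11, 12)  // RAW R4: wait I1 write@4
I3 -> (5, 13, 14, 15)  // struct: LSU busy until I1 writes@4, RAW R0: wait I2 write@12
I4 -> (16, 17, 18, 19)  // struct: LSU busy until I3 writes@15
I5 -> (20, 21, 22, 23)  // struct: LSU busy until I4 writes@19
I6 -> (24, 25, 26, 27)  // struct: LSU busy until I5 writes@23
I7 -> (25, 26, 27, 28)
I8 -> (29, 30, 31, 32)  // struct: SHIFT busy until I7 writes@28

I7 = (25, 26, 27, 28)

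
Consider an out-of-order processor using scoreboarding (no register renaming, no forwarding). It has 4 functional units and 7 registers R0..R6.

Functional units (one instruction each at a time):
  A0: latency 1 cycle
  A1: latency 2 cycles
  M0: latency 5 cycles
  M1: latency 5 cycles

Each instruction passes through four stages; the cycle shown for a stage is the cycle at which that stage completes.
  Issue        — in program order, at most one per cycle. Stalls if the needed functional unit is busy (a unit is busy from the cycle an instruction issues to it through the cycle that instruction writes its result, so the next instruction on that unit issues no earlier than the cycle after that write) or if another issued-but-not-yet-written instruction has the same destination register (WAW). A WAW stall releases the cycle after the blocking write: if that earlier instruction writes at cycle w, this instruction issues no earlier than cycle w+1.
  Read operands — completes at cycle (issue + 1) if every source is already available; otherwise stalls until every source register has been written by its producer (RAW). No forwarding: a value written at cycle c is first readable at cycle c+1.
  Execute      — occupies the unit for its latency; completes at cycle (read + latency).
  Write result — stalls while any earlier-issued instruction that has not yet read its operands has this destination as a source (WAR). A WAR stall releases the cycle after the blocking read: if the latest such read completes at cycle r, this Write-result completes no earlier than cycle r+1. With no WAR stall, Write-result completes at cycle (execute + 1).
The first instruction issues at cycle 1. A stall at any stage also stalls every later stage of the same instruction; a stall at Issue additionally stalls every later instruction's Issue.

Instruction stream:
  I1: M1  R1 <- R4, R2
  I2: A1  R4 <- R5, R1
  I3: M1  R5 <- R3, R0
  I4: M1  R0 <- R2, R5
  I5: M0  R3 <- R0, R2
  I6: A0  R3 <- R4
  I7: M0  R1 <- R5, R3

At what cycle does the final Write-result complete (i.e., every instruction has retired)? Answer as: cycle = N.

cycle = 42

I1 -> (1, 2, 7, 8)
I2 -> (2, 9, 11, 12)  // RAW R1: wait I1 write@8
I3 -> (9, 10, 15, 16)  // struct: M1 busy until I1 writes@8
I4 -> (17, 18, 23, 24)  // struct: M1 busy until I3 writes@16
I5 -> (18, 25, 30, 31)  // RAW R0: wait I4 write@24
I6 -> (32, 33, 34, 35)  // WAW R3: wait I5 write@31
I7 -> (33, 36, 41, 42)  // RAW R3: wait I6 write@35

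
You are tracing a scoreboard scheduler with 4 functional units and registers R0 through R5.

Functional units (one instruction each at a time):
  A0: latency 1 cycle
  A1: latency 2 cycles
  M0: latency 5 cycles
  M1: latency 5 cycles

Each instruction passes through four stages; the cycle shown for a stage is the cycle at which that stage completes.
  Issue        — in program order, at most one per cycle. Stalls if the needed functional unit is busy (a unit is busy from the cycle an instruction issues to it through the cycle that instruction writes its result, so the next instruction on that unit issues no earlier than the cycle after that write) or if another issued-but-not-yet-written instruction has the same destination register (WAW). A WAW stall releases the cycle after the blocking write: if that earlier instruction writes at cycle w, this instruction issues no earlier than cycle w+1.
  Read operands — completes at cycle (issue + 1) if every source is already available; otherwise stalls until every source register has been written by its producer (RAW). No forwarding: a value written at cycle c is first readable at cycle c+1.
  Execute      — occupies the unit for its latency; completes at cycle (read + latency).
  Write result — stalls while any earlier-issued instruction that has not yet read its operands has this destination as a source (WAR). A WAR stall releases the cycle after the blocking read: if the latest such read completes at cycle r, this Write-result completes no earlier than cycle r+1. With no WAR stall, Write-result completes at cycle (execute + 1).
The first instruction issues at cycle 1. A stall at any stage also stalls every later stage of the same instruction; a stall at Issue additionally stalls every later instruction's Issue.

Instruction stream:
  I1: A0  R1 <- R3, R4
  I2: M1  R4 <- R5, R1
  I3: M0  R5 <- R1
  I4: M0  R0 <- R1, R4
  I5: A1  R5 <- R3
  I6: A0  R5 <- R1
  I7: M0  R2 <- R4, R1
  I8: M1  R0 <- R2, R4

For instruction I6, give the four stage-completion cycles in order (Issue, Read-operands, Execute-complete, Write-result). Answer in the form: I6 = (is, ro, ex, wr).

I1  is:1  ro:2  ex:3  wr:4
I2  is:2  ro:5  ex:10  wr:11  — RAW R1: wait I1 write@4
I3  is:3  ro:5  ex:10  wr:11  — RAW R1: wait I1 write@4
I4  is:12  ro:13  ex:18  wr:19  — struct: M0 busy until I3 writes@11
I5  is:13  ro:14  ex:16  wr:17
I6  is:18  ro:19  ex:20  wr:21  — WAW R5: wait I5 write@17
I7  is:20  ro:21  ex:26  wr:27  — struct: M0 busy until I4 writes@19
I8  is:21  ro:28  ex:33  wr:34  — RAW R2: wait I7 write@27

I6 = (18, 19, 20, 21)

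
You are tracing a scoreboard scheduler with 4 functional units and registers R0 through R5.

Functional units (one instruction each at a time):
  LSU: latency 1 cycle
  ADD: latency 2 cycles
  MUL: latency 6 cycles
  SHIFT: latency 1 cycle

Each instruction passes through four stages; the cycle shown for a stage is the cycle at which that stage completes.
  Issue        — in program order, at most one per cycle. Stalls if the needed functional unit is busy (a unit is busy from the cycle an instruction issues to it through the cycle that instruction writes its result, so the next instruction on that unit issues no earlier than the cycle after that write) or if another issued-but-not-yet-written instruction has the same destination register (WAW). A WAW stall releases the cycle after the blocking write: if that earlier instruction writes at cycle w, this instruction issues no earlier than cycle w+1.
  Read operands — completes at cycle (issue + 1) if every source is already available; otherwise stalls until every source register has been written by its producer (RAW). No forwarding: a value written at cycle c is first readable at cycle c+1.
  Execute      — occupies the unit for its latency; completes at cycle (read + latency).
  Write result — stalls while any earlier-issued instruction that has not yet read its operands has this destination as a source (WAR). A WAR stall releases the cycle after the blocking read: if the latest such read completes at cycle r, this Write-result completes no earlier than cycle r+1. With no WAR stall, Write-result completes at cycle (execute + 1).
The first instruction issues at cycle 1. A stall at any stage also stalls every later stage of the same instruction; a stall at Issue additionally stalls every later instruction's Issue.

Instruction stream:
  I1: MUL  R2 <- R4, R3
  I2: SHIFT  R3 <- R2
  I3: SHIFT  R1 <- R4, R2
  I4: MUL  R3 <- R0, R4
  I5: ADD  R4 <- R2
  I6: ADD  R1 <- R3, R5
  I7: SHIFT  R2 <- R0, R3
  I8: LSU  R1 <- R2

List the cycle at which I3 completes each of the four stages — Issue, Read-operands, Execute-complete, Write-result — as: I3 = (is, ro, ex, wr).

I3 = (13, 14, 15, 16)

t=1  I1→MUL
t=2  I1 RO | I2→SHIFT
t=8  I1 EX
t=9  I1 WR R2
t=10  I2 RO
t=11  I2 EX
t=12  I2 WR R3
t=13  I3→SHIFT
t=14  I3 RO | I4→MUL
t=15  I3 EX | I4 RO | I5→ADD
t=16  I3 WR R1 | I5 RO
t=18  I5 EX
t=19  I5 WR R4
t=20  I6→ADD
t=21  I4 EX | I7→SHIFT
t=22  I4 WR R3
t=23  I6 RO | I7 RO
t=24  I7 EX
t=25  I6 EX | I7 WR R2
t=26  I6 WR R1
t=27  I8→LSU
t=28  I8 RO
t=29  I8 EX
t=30  I8 WR R1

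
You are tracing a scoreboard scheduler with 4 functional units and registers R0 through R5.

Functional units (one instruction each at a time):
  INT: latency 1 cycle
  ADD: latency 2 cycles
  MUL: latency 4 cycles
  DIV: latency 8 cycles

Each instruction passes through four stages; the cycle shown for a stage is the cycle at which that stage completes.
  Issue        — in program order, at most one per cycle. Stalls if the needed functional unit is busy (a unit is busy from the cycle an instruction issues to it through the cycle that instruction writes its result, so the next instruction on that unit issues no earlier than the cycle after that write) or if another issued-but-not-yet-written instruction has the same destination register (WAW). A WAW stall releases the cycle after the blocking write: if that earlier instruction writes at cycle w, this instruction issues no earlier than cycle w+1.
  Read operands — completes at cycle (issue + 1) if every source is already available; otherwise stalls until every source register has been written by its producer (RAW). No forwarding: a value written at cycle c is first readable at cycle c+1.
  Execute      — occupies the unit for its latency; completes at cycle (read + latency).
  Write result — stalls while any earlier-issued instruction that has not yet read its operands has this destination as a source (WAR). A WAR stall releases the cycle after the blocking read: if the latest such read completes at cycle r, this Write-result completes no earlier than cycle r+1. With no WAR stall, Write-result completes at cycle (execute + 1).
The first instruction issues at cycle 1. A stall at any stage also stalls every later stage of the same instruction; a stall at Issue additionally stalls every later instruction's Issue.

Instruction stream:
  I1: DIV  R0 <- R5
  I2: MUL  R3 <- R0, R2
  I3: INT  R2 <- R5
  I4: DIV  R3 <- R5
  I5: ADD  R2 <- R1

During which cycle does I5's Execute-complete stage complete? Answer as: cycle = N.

t=1  issue I1 (DIV)
t=2  I1 read-ops; issue I2 (MUL)
t=3  issue I3 (INT)
t=4  I3 read-ops
t=5  I3 finished on INT
t=10  I1 finished on DIV
t=11  I1→R0
t=12  I2 read-ops
t=13  I3→R2
t=16  I2 finished on MUL
t=17  I2→R3
t=18  issue I4 (DIV)
t=19  I4 read-ops; issue I5 (ADD)
t=20  I5 read-ops
t=22  I5 finished on ADD
t=23  I5→R2
t=27  I4 finished on DIV
t=28  I4→R3

cycle = 22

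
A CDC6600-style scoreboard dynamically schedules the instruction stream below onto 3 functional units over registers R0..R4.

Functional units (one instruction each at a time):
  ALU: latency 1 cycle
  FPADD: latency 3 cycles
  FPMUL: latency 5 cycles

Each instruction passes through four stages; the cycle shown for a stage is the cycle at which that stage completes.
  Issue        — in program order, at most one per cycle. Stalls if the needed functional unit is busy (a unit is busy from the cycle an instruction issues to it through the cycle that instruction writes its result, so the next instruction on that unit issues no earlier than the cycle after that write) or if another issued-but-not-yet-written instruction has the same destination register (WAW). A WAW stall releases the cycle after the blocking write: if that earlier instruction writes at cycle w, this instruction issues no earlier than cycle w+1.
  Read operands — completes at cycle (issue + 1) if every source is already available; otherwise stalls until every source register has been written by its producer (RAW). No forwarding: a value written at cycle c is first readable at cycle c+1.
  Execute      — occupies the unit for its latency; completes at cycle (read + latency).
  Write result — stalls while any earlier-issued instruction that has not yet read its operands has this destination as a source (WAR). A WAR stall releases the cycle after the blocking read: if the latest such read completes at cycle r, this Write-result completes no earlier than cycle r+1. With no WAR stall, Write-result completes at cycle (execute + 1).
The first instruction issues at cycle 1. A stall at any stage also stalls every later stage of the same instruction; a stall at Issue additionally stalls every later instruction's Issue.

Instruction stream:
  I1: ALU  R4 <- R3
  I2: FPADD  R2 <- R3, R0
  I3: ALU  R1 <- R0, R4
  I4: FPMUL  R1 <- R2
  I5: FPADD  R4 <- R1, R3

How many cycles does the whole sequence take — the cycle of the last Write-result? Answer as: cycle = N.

[I1] 1/2/3/4
[I2] 2/3/6/7
[I3] 5/6/7/8  (struct: ALU busy until I1 writes@4)
[I4] 9/10/15/16  (WAW R1: wait I3 write@8)
[I5] 10/17/20/21  (RAW R1: wait I4 write@16)

cycle = 21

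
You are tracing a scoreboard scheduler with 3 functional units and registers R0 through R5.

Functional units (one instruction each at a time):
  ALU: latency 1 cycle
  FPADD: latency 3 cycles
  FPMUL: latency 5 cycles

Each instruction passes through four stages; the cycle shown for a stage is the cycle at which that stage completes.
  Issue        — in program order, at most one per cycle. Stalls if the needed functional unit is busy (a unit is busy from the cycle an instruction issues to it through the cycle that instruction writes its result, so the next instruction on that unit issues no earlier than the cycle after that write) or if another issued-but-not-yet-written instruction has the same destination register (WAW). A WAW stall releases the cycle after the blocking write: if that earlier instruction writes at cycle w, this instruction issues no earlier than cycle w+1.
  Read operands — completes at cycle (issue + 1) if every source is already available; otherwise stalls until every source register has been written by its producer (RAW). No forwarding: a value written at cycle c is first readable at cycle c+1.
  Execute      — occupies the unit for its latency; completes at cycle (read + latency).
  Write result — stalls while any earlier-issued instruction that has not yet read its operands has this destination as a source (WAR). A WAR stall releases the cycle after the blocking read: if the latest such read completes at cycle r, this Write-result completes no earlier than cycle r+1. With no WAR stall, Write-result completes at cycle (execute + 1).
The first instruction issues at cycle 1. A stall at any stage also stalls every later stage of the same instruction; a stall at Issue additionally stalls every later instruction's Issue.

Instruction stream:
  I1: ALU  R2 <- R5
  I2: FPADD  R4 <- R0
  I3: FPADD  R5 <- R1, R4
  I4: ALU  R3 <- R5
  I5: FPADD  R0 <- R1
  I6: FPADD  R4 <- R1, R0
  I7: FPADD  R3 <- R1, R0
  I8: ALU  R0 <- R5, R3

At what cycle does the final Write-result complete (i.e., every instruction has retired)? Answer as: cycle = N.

cycle = 34

[I1] 1/2/3/4
[I2] 2/3/6/7
[I3] 8/9/12/13  (struct: FPADD busy until I2 writes@7)
[I4] 9/14/15/16  (RAW R5: wait I3 write@13)
[I5] 14/15/18/19  (struct: FPADD busy until I3 writes@13)
[I6] 20/21/24/25  (struct: FPADD busy until I5 writes@19)
[I7] 26/27/30/31  (struct: FPADD busy until I6 writes@25)
[I8] 27/32/33/34  (RAW R3: wait I7 write@31)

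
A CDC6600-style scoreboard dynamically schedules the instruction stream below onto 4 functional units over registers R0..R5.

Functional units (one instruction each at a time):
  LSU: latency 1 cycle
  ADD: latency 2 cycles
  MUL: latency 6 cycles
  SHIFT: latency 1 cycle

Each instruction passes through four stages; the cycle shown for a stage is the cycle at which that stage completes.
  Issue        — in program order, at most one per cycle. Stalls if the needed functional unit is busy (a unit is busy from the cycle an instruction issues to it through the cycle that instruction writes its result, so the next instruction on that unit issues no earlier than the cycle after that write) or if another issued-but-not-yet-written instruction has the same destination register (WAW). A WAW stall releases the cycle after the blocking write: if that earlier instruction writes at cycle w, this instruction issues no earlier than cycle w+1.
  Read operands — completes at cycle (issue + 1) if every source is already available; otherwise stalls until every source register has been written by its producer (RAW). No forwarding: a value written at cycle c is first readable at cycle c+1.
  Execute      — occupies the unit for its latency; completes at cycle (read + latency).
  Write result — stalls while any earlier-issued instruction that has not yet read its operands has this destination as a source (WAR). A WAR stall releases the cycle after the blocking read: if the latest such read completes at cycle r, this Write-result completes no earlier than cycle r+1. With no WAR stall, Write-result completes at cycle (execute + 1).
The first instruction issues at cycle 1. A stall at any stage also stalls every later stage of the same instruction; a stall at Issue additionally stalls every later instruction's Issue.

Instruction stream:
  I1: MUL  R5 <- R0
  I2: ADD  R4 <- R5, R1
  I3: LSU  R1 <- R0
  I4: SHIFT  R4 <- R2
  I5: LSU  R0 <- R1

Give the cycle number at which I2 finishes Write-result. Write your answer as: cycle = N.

cycle = 13

cycle 1: I1 issues→MUL
cycle 2: I1 reads, I2 issues→ADD
cycle 3: I3 issues→LSU
cycle 4: I3 reads
cycle 5: I3 exec-done
cycle 8: I1 exec-done
cycle 9: I1 writes R5
cycle 10: I2 reads
cycle 11: I3 writes R1
cycle 12: I2 exec-done
cycle 13: I2 writes R4
cycle 14: I4 issues→SHIFT
cycle 15: I4 reads, I5 issues→LSU
cycle 16: I4 exec-done, I5 reads
cycle 17: I4 writes R4, I5 exec-done
cycle 18: I5 writes R0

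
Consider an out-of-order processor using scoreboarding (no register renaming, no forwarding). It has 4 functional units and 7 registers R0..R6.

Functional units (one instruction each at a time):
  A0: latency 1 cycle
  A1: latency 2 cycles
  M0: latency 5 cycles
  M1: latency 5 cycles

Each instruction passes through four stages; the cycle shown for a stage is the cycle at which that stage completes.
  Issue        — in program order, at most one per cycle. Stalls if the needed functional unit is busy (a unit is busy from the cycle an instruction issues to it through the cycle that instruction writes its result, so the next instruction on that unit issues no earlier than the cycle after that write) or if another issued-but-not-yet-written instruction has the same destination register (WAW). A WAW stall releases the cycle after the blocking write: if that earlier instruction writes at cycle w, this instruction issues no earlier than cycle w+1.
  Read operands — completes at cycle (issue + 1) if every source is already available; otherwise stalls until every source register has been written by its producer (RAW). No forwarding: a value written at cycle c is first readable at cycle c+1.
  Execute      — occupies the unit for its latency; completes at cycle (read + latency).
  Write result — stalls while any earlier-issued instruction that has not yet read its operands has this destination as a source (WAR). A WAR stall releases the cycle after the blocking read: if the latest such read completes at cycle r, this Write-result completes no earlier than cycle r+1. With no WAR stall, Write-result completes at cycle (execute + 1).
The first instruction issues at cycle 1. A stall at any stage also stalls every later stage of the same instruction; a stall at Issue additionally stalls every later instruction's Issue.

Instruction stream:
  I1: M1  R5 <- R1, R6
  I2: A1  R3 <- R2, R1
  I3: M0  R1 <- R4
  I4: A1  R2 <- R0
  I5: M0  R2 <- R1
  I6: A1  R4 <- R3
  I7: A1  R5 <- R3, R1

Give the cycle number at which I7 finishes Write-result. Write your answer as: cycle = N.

cycle = 22

I1: IS=1 RO=2 EX=7 WR=8
I2: IS=2 RO=3 EX=5 WR=6
I3: IS=3 RO=4 EX=9 WR=10
I4: IS=7 RO=8 EX=10 WR=11  [struct: A1 busy until I2 writes@6]
I5: IS=12 RO=13 EX=18 WR=19  [WAW R2: wait I4 write@11]
I6: IS=13 RO=14 EX=16 WR=17
I7: IS=18 RO=19 EX=21 WR=22  [struct: A1 busy until I6 writes@17]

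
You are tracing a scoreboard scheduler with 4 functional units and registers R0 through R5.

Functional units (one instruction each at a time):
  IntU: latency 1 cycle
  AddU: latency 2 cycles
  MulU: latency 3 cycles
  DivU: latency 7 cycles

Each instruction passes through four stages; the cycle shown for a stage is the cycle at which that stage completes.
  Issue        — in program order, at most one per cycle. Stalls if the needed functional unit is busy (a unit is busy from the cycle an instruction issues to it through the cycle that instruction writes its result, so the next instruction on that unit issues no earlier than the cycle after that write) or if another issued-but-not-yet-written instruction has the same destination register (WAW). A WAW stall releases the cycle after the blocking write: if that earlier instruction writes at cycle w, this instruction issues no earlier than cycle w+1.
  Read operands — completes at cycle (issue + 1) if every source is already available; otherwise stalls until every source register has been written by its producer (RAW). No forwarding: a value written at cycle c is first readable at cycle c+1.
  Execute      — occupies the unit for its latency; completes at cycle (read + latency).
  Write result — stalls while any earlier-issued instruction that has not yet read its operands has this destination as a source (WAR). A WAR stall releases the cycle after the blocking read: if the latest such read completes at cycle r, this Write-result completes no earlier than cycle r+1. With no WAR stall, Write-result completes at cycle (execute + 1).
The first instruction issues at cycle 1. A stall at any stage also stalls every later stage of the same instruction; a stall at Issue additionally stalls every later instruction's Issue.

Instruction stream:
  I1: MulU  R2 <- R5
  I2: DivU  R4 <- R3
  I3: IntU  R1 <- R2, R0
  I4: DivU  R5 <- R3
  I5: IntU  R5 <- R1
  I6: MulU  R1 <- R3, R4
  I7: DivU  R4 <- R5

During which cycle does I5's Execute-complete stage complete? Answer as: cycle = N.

t=1  issue I1 (MulU)
t=2  I1 read-ops | issue I2 (DivU)
t=3  I2 read-ops | issue I3 (IntU)
t=5  I1 finished on MulU
t=6  I1→R2
t=7  I3 read-ops
t=8  I3 finished on IntU
t=9  I3→R1
t=10  I2 finished on DivU
t=11  I2→R4
t=12  issue I4 (DivU)
t=13  I4 read-ops
t=20  I4 finished on DivU
t=21  I4→R5
t=22  issue I5 (IntU)
t=23  I5 read-ops | issue I6 (MulU)
t=24  I5 finished on IntU | I6 read-ops | issue I7 (DivU)
t=25  I5→R5
t=26  I7 read-ops
t=27  I6 finished on MulU
t=28  I6→R1
t=33  I7 finished on DivU
t=34  I7→R4

cycle = 24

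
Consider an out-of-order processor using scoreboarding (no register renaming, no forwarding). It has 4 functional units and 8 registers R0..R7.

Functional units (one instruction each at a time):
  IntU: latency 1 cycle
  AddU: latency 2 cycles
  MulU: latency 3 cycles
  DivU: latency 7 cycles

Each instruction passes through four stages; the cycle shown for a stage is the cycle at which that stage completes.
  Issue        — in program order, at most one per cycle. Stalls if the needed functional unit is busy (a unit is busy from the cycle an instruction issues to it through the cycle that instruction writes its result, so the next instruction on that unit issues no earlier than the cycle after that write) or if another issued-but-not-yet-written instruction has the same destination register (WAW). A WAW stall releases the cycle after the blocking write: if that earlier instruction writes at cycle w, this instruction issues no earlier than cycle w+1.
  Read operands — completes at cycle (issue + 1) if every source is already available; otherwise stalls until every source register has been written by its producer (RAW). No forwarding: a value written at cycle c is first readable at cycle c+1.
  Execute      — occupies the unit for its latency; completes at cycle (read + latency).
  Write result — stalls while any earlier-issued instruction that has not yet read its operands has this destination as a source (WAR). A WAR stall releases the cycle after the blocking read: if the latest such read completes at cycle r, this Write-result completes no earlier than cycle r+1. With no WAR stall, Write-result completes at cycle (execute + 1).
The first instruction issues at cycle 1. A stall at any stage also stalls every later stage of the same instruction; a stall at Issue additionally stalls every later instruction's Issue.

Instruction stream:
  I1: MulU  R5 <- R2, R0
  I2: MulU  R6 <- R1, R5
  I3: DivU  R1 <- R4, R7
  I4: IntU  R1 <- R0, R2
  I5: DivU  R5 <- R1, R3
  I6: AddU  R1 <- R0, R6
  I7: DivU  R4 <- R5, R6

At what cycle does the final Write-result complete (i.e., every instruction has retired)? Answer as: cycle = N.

cycle = 40

  I1 | 1 | 2 | 5 | 6
  I2 | 7 | 8 | 11 | 12   struct: MulU busy until I1 writes@6
  I3 | 8 | 9 | 16 | 17
  I4 | 18 | 19 | 20 | 21   WAW R1: wait I3 write@17
  I5 | 19 | 22 | 29 | 30   RAW R1: wait I4 write@21
  I6 | 22 | 23 | 25 | 26   WAW R1: wait I4 write@21
  I7 | 31 | 32 | 39 | 40   struct: DivU busy until I5 writes@30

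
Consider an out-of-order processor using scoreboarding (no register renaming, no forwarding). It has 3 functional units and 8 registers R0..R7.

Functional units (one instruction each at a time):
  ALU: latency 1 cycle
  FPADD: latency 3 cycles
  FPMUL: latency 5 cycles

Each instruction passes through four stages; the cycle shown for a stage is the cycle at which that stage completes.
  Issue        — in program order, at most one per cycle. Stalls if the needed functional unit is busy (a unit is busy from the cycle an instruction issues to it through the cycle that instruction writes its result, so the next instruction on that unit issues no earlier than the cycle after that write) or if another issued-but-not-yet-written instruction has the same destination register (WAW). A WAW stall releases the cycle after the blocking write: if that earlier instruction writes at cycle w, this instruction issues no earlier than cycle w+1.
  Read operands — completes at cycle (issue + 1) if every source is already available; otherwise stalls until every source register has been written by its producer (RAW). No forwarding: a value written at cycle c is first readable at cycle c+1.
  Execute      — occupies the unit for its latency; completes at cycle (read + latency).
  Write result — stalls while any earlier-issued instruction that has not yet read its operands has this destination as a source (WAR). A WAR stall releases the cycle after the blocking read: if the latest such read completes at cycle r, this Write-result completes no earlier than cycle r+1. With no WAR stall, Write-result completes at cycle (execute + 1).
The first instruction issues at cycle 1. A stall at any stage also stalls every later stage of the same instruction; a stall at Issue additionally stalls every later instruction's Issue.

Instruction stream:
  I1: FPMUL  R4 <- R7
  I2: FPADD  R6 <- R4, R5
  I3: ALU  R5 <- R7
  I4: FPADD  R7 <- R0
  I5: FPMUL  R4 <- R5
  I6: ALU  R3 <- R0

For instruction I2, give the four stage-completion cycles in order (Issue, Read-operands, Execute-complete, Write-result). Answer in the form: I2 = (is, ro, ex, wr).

I2 = (2, 9, 12, 13)

I1  is:1  ro:2  ex:7  wr:8
I2  is:2  ro:9  ex:12  wr:13  — RAW R4: wait I1 write@8
I3  is:3  ro:4  ex:5  wr:10  — WAR R5: wait I2 read@9
I4  is:14  ro:15  ex:18  wr:19  — struct: FPADD busy until I2 writes@13
I5  is:15  ro:16  ex:21  wr:22
I6  is:16  ro:17  ex:18  wr:19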